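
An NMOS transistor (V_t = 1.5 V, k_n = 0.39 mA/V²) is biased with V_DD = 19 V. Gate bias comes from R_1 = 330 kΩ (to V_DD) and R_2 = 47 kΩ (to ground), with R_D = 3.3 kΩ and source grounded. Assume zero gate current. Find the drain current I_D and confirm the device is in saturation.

I_D ≈ 0.15 mA

V_G = V_DD·R_2/(R_1+R_2) = 19×47/377 = 2.37 V. With the source grounded, V_GS = V_G = 2.37 V.
Assume saturation: I_D = (k_n/2)(V_GS − V_t)² = (0.39/2)×(2.37 − 1.5)² = 0.195×0.869² = 0.147 mA.
V_DS = V_DD − I_D·R_D = 19 − 0.147×3.3 = 18.5 V.
Saturation requires V_DS ≥ V_GS − V_t = 0.869 V; 18.5 ≥ 0.869 ✓.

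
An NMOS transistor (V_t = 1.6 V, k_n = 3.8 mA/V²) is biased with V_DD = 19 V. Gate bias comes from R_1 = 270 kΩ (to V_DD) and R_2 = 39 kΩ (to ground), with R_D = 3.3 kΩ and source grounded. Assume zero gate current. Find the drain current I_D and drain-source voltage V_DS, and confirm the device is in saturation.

V_G = V_DD·R_2/(R_1+R_2) = 19×39/309 = 2.4 V. With the source grounded, V_GS = V_G = 2.4 V.
Assume saturation: I_D = (k_n/2)(V_GS − V_t)² = (3.8/2)×(2.4 − 1.6)² = 1.9×0.798² = 1.21 mA.
V_DS = V_DD − I_D·R_D = 19 − 1.21×3.3 = 15 V.
Saturation requires V_DS ≥ V_GS − V_t = 0.798 V; 15 ≥ 0.798 ✓.

I_D ≈ 1.2 mA, V_DS ≈ 15 V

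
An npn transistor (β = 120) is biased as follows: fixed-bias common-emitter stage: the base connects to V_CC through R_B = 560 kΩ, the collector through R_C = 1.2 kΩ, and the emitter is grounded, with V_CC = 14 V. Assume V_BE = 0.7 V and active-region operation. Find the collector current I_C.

I_C ≈ 2.9 mA

Base loop: V_CC = I_B·R_B + V_BE, so I_B = (14 − 0.7)/560 kΩ = 0.0238 mA.
In the active region I_C = β·I_B = 120 × 0.0238 = 2.85 mA.
Collector loop: V_CE = V_CC − I_C·R_C = 14 − 2.85×1.2 = 10.6 V.
Since V_CE = 10.6 V > V_CE(sat) ≈ 0.2 V, the transistor is in the active region as assumed.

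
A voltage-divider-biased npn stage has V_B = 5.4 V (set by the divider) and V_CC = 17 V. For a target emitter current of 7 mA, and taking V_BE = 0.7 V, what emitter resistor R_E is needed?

R_E ≈ 0.67 kΩ

V_E = V_B − V_BE = 5.4 − 0.7 = 4.7 V.
R_E = V_E / I_E = 4.7 / 7 = 0.671 kΩ.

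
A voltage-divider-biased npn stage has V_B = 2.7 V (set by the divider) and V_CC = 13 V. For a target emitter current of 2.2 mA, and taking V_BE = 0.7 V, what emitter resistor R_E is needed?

V_E = V_B − V_BE = 2.7 − 0.7 = 2 V.
R_E = V_E / I_E = 2 / 2.2 = 0.909 kΩ.

R_E ≈ 0.91 kΩ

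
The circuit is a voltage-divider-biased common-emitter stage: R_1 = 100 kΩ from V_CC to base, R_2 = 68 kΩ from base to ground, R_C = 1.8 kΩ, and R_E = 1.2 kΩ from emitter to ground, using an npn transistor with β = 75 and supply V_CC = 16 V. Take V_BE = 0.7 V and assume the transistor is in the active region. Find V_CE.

V_CE ≈ 6.1 V

Thevenize the base divider: V_Th = V_CC·R_2/(R_1+R_2) = 16×68/168 = 6.48 V, R_Th = R_1‖R_2 = 40.5 kΩ.
Base-emitter loop: V_Th = I_B·R_Th + V_BE + (β+1)I_B·R_E, so I_B = (6.48 − 0.7) / (40.5 + 76×1.2) = 0.0439 mA.
I_C = β·I_B = 75×0.0439 = 3.29 mA, and I_E = (β+1)I_B = 3.33 mA.
V_CE = V_CC − I_C·R_C − I_E·R_E = 16 − 3.29×1.8 − 3.33×1.2 = 6.08 V.
V_CE = 6.08 V > 0.2 V confirms active-region operation.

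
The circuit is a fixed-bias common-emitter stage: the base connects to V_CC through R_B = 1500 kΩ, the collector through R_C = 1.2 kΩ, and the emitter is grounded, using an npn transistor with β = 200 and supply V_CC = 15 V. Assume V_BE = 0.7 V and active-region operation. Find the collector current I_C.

Base loop: V_CC = I_B·R_B + V_BE, so I_B = (15 − 0.7)/1500 kΩ = 0.00953 mA.
In the active region I_C = β·I_B = 200 × 0.00953 = 1.91 mA.
Collector loop: V_CE = V_CC − I_C·R_C = 15 − 1.91×1.2 = 12.7 V.
Since V_CE = 12.7 V > V_CE(sat) ≈ 0.2 V, the transistor is in the active region as assumed.

I_C ≈ 1.9 mA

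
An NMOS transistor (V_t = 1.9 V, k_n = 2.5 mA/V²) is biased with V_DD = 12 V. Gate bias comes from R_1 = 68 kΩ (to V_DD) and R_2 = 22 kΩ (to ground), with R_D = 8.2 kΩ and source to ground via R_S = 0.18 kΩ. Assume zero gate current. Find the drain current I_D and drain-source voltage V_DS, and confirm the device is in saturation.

V_G = V_DD·R_2/(R_1+R_2) = 12×22/90 = 2.93 V.
Assume saturation: I_D = (k_n/2)(V_GS − V_t)² with V_GS = V_G − I_D·R_S = 2.93 − 0.18·I_D.
Substituting gives 0.0405·I_D² − 1.46·I_D + 1.33 = 0, with roots I_D = 0.935 or 35.2 mA.
The root I_D = 35.2 mA gives V_GS = -3.41 V ≤ V_t, so take I_D = 0.935 mA.
Then V_GS = 2.76 V and V_DS = V_DD − I_D(R_D+R_S) = 12 − 0.935×8.38 = 4.16 V.
Saturation requires V_DS ≥ V_GS − V_t = 0.865 V; 4.16 ≥ 0.865 ✓.

I_D ≈ 0.94 mA, V_DS ≈ 4.2 V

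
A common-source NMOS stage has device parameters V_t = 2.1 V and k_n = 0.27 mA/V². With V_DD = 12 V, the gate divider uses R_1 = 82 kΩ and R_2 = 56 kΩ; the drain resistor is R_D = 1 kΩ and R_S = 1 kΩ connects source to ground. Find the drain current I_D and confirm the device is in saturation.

V_G = V_DD·R_2/(R_1+R_2) = 12×56/138 = 4.87 V.
Assume saturation: I_D = (k_n/2)(V_GS − V_t)² with V_GS = V_G − I_D·R_S = 4.87 − 1·I_D.
Substituting gives 0.135·I_D² − 1.75·I_D + 1.04 = 0, with roots I_D = 0.622 or 12.3 mA.
The root I_D = 12.3 mA gives V_GS = -7.45 V ≤ V_t, so take I_D = 0.622 mA.
Then V_GS = 4.25 V and V_DS = V_DD − I_D(R_D+R_S) = 12 − 0.622×2 = 10.8 V.
Saturation requires V_DS ≥ V_GS − V_t = 2.15 V; 10.8 ≥ 2.15 ✓.

I_D ≈ 0.62 mA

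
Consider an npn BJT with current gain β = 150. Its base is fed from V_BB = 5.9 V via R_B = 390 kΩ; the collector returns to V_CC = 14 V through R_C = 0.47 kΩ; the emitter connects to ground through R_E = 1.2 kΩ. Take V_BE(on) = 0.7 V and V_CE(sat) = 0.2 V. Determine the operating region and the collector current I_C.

active; I_C ≈ 1.4 mA

Assume active. Base-emitter loop: I_B = (V_BB − V_BE)/(R_B + (β+1)R_E) = (5.9 − 0.7)/(390 + 151×1.2) = 0.0091 mA.
I_C = β·I_B = 150×0.0091 = 1.37 mA.
V_CE = V_CC − I_C·R_C − I_E·R_E = 14 − 1.37×0.47 − 1.37×1.2 = 11.7 V > V_CE(sat), so the active-region assumption holds.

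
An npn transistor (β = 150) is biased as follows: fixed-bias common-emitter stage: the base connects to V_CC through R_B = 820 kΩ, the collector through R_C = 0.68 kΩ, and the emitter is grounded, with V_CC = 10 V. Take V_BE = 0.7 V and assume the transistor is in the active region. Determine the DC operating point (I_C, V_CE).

Base loop: V_CC = I_B·R_B + V_BE, so I_B = (10 − 0.7)/820 kΩ = 0.0113 mA.
In the active region I_C = β·I_B = 150 × 0.0113 = 1.7 mA.
Collector loop: V_CE = V_CC − I_C·R_C = 10 − 1.7×0.68 = 8.84 V.
Since V_CE = 8.84 V > V_CE(sat) ≈ 0.2 V, the transistor is in the active region as assumed.

I_C ≈ 1.7 mA, V_CE ≈ 8.8 V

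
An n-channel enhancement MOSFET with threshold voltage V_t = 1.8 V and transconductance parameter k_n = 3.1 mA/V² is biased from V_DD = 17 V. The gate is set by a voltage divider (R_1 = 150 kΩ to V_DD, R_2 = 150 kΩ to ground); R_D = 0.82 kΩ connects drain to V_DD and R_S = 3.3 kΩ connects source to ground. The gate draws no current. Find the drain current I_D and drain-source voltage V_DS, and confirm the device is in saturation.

I_D ≈ 1.7 mA, V_DS ≈ 9.9 V

V_G = V_DD·R_2/(R_1+R_2) = 17×150/300 = 8.5 V.
Assume saturation: I_D = (k_n/2)(V_GS − V_t)² with V_GS = V_G − I_D·R_S = 8.5 − 3.3·I_D.
Substituting gives 16.9·I_D² − 69.5·I_D + 69.6 = 0, with roots I_D = 1.71 or 2.41 mA.
The root I_D = 2.41 mA gives V_GS = 0.554 V ≤ V_t, so take I_D = 1.71 mA.
Then V_GS = 2.85 V and V_DS = V_DD − I_D(R_D+R_S) = 17 − 1.71×4.12 = 9.95 V.
Saturation requires V_DS ≥ V_GS − V_t = 1.05 V; 9.95 ≥ 1.05 ✓.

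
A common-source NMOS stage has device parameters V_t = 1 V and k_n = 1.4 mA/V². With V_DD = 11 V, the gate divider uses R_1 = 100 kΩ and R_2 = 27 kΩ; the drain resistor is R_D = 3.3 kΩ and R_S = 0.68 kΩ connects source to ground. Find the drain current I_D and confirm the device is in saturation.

V_G = V_DD·R_2/(R_1+R_2) = 11×27/127 = 2.34 V.
Assume saturation: I_D = (k_n/2)(V_GS − V_t)² with V_GS = V_G − I_D·R_S = 2.34 − 0.68·I_D.
Substituting gives 0.324·I_D² − 2.27·I_D + 1.25 = 0, with roots I_D = 0.603 or 6.42 mA.
The root I_D = 6.42 mA gives V_GS = -2.03 V ≤ V_t, so take I_D = 0.603 mA.
Then V_GS = 1.93 V and V_DS = V_DD − I_D(R_D+R_S) = 11 − 0.603×3.98 = 8.6 V.
Saturation requires V_DS ≥ V_GS − V_t = 0.928 V; 8.6 ≥ 0.928 ✓.

I_D ≈ 0.6 mA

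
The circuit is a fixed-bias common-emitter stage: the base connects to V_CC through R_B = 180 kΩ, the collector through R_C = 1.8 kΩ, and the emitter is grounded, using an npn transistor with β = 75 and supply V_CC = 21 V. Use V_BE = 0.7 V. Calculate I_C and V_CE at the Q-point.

I_C ≈ 8.5 mA, V_CE ≈ 5.8 V

Base loop: V_CC = I_B·R_B + V_BE, so I_B = (21 − 0.7)/180 kΩ = 0.113 mA.
In the active region I_C = β·I_B = 75 × 0.113 = 8.46 mA.
Collector loop: V_CE = V_CC − I_C·R_C = 21 − 8.46×1.8 = 5.77 V.
Since V_CE = 5.77 V > V_CE(sat) ≈ 0.2 V, the transistor is in the active region as assumed.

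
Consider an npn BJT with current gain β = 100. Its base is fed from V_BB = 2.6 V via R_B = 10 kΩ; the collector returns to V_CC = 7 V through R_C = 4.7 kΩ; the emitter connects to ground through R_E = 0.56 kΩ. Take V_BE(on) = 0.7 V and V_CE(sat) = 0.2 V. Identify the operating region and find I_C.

Assume active: I_B = (2.6 − 0.7)/(10 + 101×0.56) = 0.0285 mA, I_C = β·I_B = 2.85 mA.
Then V_CE = 7 − 2.85×4.7 − 2.88×0.56 = -8.03 V < 0.2 V — the active assumption fails.
Re-solve with V_CE = 0.2 V. KCL at the emitter: V_E/R_E = (V_BB−0.7−V_E)/R_B + (V_CC−0.2−V_E)/R_C, giving V_E = 0.78 V.
I_C = (V_CC − 0.2 − V_E)/R_C = (6.8 − 0.78)/4.7 = 1.28 mA.
Check: I_B = (1.9 − 0.78)/10 = 0.112 mA, and β·I_B = 11.2 mA > I_C, confirming saturation.

saturation; I_C ≈ 1.3 mA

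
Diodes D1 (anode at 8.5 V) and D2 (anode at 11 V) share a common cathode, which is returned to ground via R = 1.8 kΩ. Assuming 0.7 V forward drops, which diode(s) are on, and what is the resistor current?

Assume both conduct. Then node N would need to be at both 8.5−0.7 = 7.8 V and 11−0.7 = 10.3 V, which is impossible.
Assume only D2 conducts: V_N = 11 − 0.7 = 10.3 V, so I_R = 10.3/1.8 = 5.72 mA.
Check D1: its anode-to-cathode voltage is 8.5 − 10.3 = -1.8 V < 0.7 V, so it is off. The assumption is consistent.

Only D2 conducts; I_R ≈ 5.7 mA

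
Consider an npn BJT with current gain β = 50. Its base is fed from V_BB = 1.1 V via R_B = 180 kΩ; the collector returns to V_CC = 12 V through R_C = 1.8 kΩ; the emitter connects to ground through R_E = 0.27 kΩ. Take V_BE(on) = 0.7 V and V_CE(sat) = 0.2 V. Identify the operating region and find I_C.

Assume active. Base-emitter loop: I_B = (V_BB − V_BE)/(R_B + (β+1)R_E) = (1.1 − 0.7)/(180 + 51×0.27) = 0.00206 mA.
I_C = β·I_B = 50×0.00206 = 0.103 mA.
V_CE = V_CC − I_C·R_C − I_E·R_E = 12 − 0.103×1.8 − 0.105×0.27 = 11.8 V > V_CE(sat), so the active-region assumption holds.

active; I_C ≈ 0.1 mA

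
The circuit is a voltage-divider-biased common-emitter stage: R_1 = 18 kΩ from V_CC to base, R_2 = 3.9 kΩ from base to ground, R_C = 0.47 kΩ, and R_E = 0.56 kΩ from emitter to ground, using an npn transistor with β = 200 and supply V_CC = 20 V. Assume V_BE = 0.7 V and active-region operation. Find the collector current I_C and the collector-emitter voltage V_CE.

Thevenize the base divider: V_Th = V_CC·R_2/(R_1+R_2) = 20×3.9/21.9 = 3.56 V, R_Th = R_1‖R_2 = 3.21 kΩ.
Base-emitter loop: V_Th = I_B·R_Th + V_BE + (β+1)I_B·R_E, so I_B = (3.56 − 0.7) / (3.21 + 201×0.56) = 0.0247 mA.
I_C = β·I_B = 200×0.0247 = 4.94 mA, and I_E = (β+1)I_B = 4.97 mA.
V_CE = V_CC − I_C·R_C − I_E·R_E = 20 − 4.94×0.47 − 4.97×0.56 = 14.9 V.
V_CE = 14.9 V > 0.2 V confirms active-region operation.

I_C ≈ 4.9 mA, V_CE ≈ 15 V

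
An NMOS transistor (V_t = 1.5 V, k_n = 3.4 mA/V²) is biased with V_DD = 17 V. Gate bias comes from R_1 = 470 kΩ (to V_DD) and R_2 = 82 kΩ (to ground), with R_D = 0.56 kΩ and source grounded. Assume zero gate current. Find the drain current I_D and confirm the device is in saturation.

V_G = V_DD·R_2/(R_1+R_2) = 17×82/552 = 2.53 V. With the source grounded, V_GS = V_G = 2.53 V.
Assume saturation: I_D = (k_n/2)(V_GS − V_t)² = (3.4/2)×(2.53 − 1.5)² = 1.7×1.03² = 1.79 mA.
V_DS = V_DD − I_D·R_D = 17 − 1.79×0.56 = 16 V.
Saturation requires V_DS ≥ V_GS − V_t = 1.03 V; 16 ≥ 1.03 ✓.

I_D ≈ 1.8 mA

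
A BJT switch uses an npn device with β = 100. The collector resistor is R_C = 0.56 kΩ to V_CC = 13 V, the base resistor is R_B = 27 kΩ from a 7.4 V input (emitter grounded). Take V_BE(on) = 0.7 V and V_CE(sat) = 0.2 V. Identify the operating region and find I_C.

Assume active: I_B = (7.4 − 0.7)/27 = 0.248 mA, giving I_C = β·I_B = 24.8 mA.
But then V_CE = 13 − 24.8×0.56 = -0.896 V < V_CE(sat) = 0.2 V — impossible in the active region.
So the transistor is saturated. With V_CE = 0.2 V, I_C = (V_CC − 0.2)/R_C = 12.8/0.56 = 22.9 mA.
Check: β·I_B = 24.8 mA > I_C = 22.9 mA, confirming saturation.

saturation; I_C ≈ 23 mA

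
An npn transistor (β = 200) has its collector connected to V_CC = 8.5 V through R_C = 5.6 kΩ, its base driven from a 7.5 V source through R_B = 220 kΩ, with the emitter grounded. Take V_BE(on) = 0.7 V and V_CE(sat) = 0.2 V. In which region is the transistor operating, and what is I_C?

saturation; I_C ≈ 1.5 mA

Assume active: I_B = (7.5 − 0.7)/220 = 0.0309 mA, giving I_C = β·I_B = 6.18 mA.
But then V_CE = 8.5 − 6.18×5.6 = -26.1 V < V_CE(sat) = 0.2 V — impossible in the active region.
So the transistor is saturated. With V_CE = 0.2 V, I_C = (V_CC − 0.2)/R_C = 8.3/5.6 = 1.48 mA.
Check: β·I_B = 6.18 mA > I_C = 1.48 mA, confirming saturation.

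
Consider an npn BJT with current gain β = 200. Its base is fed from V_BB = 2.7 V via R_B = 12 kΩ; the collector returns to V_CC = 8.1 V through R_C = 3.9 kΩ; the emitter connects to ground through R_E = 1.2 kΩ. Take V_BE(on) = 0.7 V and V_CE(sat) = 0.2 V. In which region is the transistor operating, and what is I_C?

saturation; I_C ≈ 1.5 mA

Assume active: I_B = (2.7 − 0.7)/(12 + 201×1.2) = 0.0079 mA, I_C = β·I_B = 1.58 mA.
Then V_CE = 8.1 − 1.58×3.9 − 1.59×1.2 = 0.0336 V < 0.2 V — the active assumption fails.
Re-solve with V_CE = 0.2 V. KCL at the emitter: V_E/R_E = (V_BB−0.7−V_E)/R_B + (V_CC−0.2−V_E)/R_C, giving V_E = 1.87 V.
I_C = (V_CC − 0.2 − V_E)/R_C = (7.9 − 1.87)/3.9 = 1.55 mA.
Check: I_B = (2 − 1.87)/12 = 0.0109 mA, and β·I_B = 2.19 mA > I_C, confirming saturation.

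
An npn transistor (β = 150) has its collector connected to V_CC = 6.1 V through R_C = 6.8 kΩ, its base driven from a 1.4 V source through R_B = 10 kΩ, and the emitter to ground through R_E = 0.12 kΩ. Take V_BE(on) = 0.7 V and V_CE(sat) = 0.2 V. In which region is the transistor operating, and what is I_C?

saturation; I_C ≈ 0.85 mA

Assume active: I_B = (1.4 − 0.7)/(10 + 151×0.12) = 0.0249 mA, I_C = β·I_B = 3.73 mA.
Then V_CE = 6.1 − 3.73×6.8 − 3.76×0.12 = -19.7 V < 0.2 V — the active assumption fails.
Re-solve with V_CE = 0.2 V. KCL at the emitter: V_E/R_E = (V_BB−0.7−V_E)/R_B + (V_CC−0.2−V_E)/R_C, giving V_E = 0.109 V.
I_C = (V_CC − 0.2 − V_E)/R_C = (5.9 − 0.109)/6.8 = 0.852 mA.
Check: I_B = (0.7 − 0.109)/10 = 0.0591 mA, and β·I_B = 8.86 mA > I_C, confirming saturation.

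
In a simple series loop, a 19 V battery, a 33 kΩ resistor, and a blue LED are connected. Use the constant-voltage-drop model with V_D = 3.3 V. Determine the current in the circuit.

KVL around the loop: 19 = V_D + I·R = 3.3 + I × 33 kΩ.
So I = (19 − 3.3) / 33 kΩ = 15.7 / 33 = 0.476 mA.

I ≈ 0.48 mA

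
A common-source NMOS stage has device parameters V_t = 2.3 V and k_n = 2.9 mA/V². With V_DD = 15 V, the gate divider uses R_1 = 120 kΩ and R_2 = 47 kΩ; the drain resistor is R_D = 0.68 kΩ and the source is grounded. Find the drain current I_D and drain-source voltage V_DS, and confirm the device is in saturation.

I_D ≈ 5.4 mA, V_DS ≈ 11 V

V_G = V_DD·R_2/(R_1+R_2) = 15×47/167 = 4.22 V. With the source grounded, V_GS = V_G = 4.22 V.
Assume saturation: I_D = (k_n/2)(V_GS − V_t)² = (2.9/2)×(4.22 − 2.3)² = 1.45×1.92² = 5.35 mA.
V_DS = V_DD − I_D·R_D = 15 − 5.35×0.68 = 11.4 V.
Saturation requires V_DS ≥ V_GS − V_t = 1.92 V; 11.4 ≥ 1.92 ✓.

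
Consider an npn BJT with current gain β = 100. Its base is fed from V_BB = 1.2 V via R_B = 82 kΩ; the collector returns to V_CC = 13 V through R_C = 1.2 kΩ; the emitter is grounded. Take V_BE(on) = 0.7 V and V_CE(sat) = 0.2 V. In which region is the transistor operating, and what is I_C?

Assume active. Base-emitter loop: I_B = (V_BB − V_BE)/R_B = (1.2 − 0.7)/82 = 0.0061 mA.
I_C = β·I_B = 100×0.0061 = 0.61 mA.
V_CE = V_CC − I_C·R_C = 13 − 0.61×1.2 = 12.3 V > V_CE(sat), so the active-region assumption holds.

active; I_C ≈ 0.61 mA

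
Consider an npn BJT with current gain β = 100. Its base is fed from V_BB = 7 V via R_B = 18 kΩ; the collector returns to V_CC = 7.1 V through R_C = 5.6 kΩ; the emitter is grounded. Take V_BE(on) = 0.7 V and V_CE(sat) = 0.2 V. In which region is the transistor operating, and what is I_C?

saturation; I_C ≈ 1.2 mA

Assume active: I_B = (7 − 0.7)/18 = 0.35 mA, giving I_C = β·I_B = 35 mA.
But then V_CE = 7.1 − 35×5.6 = -189 V < V_CE(sat) = 0.2 V — impossible in the active region.
So the transistor is saturated. With V_CE = 0.2 V, I_C = (V_CC − 0.2)/R_C = 6.9/5.6 = 1.23 mA.
Check: β·I_B = 35 mA > I_C = 1.23 mA, confirming saturation.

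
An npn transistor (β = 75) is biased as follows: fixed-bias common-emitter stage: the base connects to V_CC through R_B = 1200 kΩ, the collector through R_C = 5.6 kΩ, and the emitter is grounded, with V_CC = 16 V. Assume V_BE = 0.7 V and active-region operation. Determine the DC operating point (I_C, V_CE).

I_C ≈ 0.96 mA, V_CE ≈ 11 V

Base loop: V_CC = I_B·R_B + V_BE, so I_B = (16 − 0.7)/1200 kΩ = 0.0128 mA.
In the active region I_C = β·I_B = 75 × 0.0128 = 0.956 mA.
Collector loop: V_CE = V_CC − I_C·R_C = 16 − 0.956×5.6 = 10.6 V.
Since V_CE = 10.6 V > V_CE(sat) ≈ 0.2 V, the transistor is in the active region as assumed.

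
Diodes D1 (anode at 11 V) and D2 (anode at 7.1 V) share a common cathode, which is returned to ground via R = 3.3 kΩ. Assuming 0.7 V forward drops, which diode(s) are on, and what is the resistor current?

Assume both conduct. Then node N would need to be at both 11−0.7 = 10.3 V and 7.1−0.7 = 6.4 V, which is impossible.
Assume only D1 conducts: V_N = 11 − 0.7 = 10.3 V, so I_R = 10.3/3.3 = 3.12 mA.
Check D2: its anode-to-cathode voltage is 7.1 − 10.3 = -3.2 V < 0.7 V, so it is off. The assumption is consistent.

Only D1 conducts; I_R ≈ 3.1 mA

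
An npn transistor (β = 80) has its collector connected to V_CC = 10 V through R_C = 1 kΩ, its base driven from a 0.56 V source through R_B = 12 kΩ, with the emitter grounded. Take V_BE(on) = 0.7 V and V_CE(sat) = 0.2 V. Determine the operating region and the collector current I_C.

V_BB = 0.56 V ≤ V_BE(on) = 0.7 V, so the base-emitter junction is not forward biased.
The transistor is in cutoff: I_B = I_C = 0.

cutoff; I_C ≈ 0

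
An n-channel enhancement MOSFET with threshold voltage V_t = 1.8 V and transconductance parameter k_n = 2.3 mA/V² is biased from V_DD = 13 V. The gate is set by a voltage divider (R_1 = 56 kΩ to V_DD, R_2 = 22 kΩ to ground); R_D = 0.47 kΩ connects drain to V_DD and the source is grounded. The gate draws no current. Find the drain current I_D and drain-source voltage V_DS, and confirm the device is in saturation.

I_D ≈ 4 mA, V_DS ≈ 11 V

V_G = V_DD·R_2/(R_1+R_2) = 13×22/78 = 3.67 V. With the source grounded, V_GS = V_G = 3.67 V.
Assume saturation: I_D = (k_n/2)(V_GS − V_t)² = (2.3/2)×(3.67 − 1.8)² = 1.15×1.87² = 4.01 mA.
V_DS = V_DD − I_D·R_D = 13 − 4.01×0.47 = 11.1 V.
Saturation requires V_DS ≥ V_GS − V_t = 1.87 V; 11.1 ≥ 1.87 ✓.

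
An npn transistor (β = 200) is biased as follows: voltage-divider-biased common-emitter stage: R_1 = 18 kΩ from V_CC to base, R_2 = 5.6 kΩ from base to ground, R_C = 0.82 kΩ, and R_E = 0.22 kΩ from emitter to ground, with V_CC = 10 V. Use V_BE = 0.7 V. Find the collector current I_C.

Thevenize the base divider: V_Th = V_CC·R_2/(R_1+R_2) = 10×5.6/23.6 = 2.37 V, R_Th = R_1‖R_2 = 4.27 kΩ.
Base-emitter loop: V_Th = I_B·R_Th + V_BE + (β+1)I_B·R_E, so I_B = (2.37 − 0.7) / (4.27 + 201×0.22) = 0.0345 mA.
I_C = β·I_B = 200×0.0345 = 6.9 mA, and I_E = (β+1)I_B = 6.93 mA.
V_CE = V_CC − I_C·R_C − I_E·R_E = 10 − 6.9×0.82 − 6.93×0.22 = 2.82 V.
V_CE = 2.82 V > 0.2 V confirms active-region operation.

I_C ≈ 6.9 mA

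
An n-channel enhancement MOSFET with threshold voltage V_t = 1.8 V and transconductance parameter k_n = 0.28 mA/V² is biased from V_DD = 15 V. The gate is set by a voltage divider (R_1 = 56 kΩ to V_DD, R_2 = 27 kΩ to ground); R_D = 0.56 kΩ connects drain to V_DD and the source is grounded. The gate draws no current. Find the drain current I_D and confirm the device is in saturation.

V_G = V_DD·R_2/(R_1+R_2) = 15×27/83 = 4.88 V. With the source grounded, V_GS = V_G = 4.88 V.
Assume saturation: I_D = (k_n/2)(V_GS − V_t)² = (0.28/2)×(4.88 − 1.8)² = 0.14×3.08² = 1.33 mA.
V_DS = V_DD − I_D·R_D = 15 − 1.33×0.56 = 14.3 V.
Saturation requires V_DS ≥ V_GS − V_t = 3.08 V; 14.3 ≥ 3.08 ✓.

I_D ≈ 1.3 mA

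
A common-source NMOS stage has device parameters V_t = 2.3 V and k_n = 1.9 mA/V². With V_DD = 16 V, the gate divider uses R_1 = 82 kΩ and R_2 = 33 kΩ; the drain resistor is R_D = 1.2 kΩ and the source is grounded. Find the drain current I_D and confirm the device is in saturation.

V_G = V_DD·R_2/(R_1+R_2) = 16×33/115 = 4.59 V. With the source grounded, V_GS = V_G = 4.59 V.
Assume saturation: I_D = (k_n/2)(V_GS − V_t)² = (1.9/2)×(4.59 − 2.3)² = 0.95×2.29² = 4.99 mA.
V_DS = V_DD − I_D·R_D = 16 − 4.99×1.2 = 10 V.
Saturation requires V_DS ≥ V_GS − V_t = 2.29 V; 10 ≥ 2.29 ✓.

I_D ≈ 5 mA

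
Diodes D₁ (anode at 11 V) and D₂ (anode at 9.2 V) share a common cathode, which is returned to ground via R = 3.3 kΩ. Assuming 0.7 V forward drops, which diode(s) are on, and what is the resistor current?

Assume both conduct. Then node N would need to be at both 11−0.7 = 10.3 V and 9.2−0.7 = 8.5 V, which is impossible.
Assume only D₁ conducts: V_N = 11 − 0.7 = 10.3 V, so I_R = 10.3/3.3 = 3.12 mA.
Check D₂: its anode-to-cathode voltage is 9.2 − 10.3 = -1.1 V < 0.7 V, so it is off. The assumption is consistent.

Only D₁ conducts; I_R ≈ 3.1 mA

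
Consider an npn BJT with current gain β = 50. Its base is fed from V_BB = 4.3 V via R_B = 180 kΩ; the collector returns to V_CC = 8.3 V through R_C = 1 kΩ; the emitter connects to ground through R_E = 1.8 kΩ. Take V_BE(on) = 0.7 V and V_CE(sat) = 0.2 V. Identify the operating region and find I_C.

Assume active. Base-emitter loop: I_B = (V_BB − V_BE)/(R_B + (β+1)R_E) = (4.3 − 0.7)/(180 + 51×1.8) = 0.0132 mA.
I_C = β·I_B = 50×0.0132 = 0.662 mA.
V_CE = V_CC − I_C·R_C − I_E·R_E = 8.3 − 0.662×1 − 0.675×1.8 = 6.42 V > V_CE(sat), so the active-region assumption holds.

active; I_C ≈ 0.66 mA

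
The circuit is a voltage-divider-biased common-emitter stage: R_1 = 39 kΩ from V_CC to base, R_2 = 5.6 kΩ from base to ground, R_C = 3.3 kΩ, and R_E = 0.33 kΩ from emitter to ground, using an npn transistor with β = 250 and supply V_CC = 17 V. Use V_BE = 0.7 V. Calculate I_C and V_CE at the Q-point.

Thevenize the base divider: V_Th = V_CC·R_2/(R_1+R_2) = 17×5.6/44.6 = 2.13 V, R_Th = R_1‖R_2 = 4.9 kΩ.
Base-emitter loop: V_Th = I_B·R_Th + V_BE + (β+1)I_B·R_E, so I_B = (2.13 − 0.7) / (4.9 + 251×0.33) = 0.0164 mA.
I_C = β·I_B = 250×0.0164 = 4.09 mA, and I_E = (β+1)I_B = 4.1 mA.
V_CE = V_CC − I_C·R_C − I_E·R_E = 17 − 4.09×3.3 − 4.1×0.33 = 2.15 V.
V_CE = 2.15 V > 0.2 V confirms active-region operation.

I_C ≈ 4.1 mA, V_CE ≈ 2.2 V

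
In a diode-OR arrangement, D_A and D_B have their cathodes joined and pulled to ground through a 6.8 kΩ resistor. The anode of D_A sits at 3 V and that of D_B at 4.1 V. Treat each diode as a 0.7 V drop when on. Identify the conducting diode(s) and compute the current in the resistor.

Assume both conduct. Then node N would need to be at both 3−0.7 = 2.3 V and 4.1−0.7 = 3.4 V, which is impossible.
Assume only D_B conducts: V_N = 4.1 − 0.7 = 3.4 V, so I_R = 3.4/6.8 = 0.5 mA.
Check D_A: its anode-to-cathode voltage is 3 − 3.4 = -0.4 V < 0.7 V, so it is off. The assumption is consistent.

Only D_B conducts; I_R ≈ 0.5 mA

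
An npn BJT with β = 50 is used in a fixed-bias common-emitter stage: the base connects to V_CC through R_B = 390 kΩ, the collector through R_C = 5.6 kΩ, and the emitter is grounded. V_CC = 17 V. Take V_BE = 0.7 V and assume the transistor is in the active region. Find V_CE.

V_CE ≈ 5.3 V

Base loop: V_CC = I_B·R_B + V_BE, so I_B = (17 − 0.7)/390 kΩ = 0.0418 mA.
In the active region I_C = β·I_B = 50 × 0.0418 = 2.09 mA.
Collector loop: V_CE = V_CC − I_C·R_C = 17 − 2.09×5.6 = 5.3 V.
Since V_CE = 5.3 V > V_CE(sat) ≈ 0.2 V, the transistor is in the active region as assumed.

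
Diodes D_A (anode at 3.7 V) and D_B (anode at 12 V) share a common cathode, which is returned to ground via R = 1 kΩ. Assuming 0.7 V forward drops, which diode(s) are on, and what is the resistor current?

Assume both conduct. Then node N would need to be at both 3.7−0.7 = 3 V and 12−0.7 = 11.3 V, which is impossible.
Assume only D_B conducts: V_N = 12 − 0.7 = 11.3 V, so I_R = 11.3/1 = 11.3 mA.
Check D_A: its anode-to-cathode voltage is 3.7 − 11.3 = -7.6 V < 0.7 V, so it is off. The assumption is consistent.

Only D_B conducts; I_R ≈ 11 mA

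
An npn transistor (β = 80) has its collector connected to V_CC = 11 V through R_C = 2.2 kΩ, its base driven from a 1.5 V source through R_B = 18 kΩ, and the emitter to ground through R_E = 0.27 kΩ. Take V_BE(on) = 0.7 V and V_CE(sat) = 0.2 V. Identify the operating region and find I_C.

Assume active. Base-emitter loop: I_B = (V_BB − V_BE)/(R_B + (β+1)R_E) = (1.5 − 0.7)/(18 + 81×0.27) = 0.0201 mA.
I_C = β·I_B = 80×0.0201 = 1.61 mA.
V_CE = V_CC − I_C·R_C − I_E·R_E = 11 − 1.61×2.2 − 1.63×0.27 = 7.03 V > V_CE(sat), so the active-region assumption holds.

active; I_C ≈ 1.6 mA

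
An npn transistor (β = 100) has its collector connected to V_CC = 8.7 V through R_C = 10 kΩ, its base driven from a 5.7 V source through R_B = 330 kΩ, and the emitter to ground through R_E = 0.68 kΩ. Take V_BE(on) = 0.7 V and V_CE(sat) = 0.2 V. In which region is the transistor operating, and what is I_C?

Assume active: I_B = (5.7 − 0.7)/(330 + 101×0.68) = 0.0125 mA, I_C = β·I_B = 1.25 mA.
Then V_CE = 8.7 − 1.25×10 − 1.27×0.68 = -4.7 V < 0.2 V — the active assumption fails.
Re-solve with V_CE = 0.2 V. KCL at the emitter: V_E/R_E = (V_BB−0.7−V_E)/R_B + (V_CC−0.2−V_E)/R_C, giving V_E = 0.55 V.
I_C = (V_CC − 0.2 − V_E)/R_C = (8.5 − 0.55)/10 = 0.795 mA.
Check: I_B = (5 − 0.55)/330 = 0.0135 mA, and β·I_B = 1.35 mA > I_C, confirming saturation.

saturation; I_C ≈ 0.8 mA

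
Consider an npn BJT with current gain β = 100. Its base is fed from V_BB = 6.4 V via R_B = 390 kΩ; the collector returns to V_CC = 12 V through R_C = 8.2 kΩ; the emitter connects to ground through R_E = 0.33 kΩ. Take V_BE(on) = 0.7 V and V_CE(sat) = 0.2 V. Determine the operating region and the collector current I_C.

active; I_C ≈ 1.3 mA

Assume active. Base-emitter loop: I_B = (V_BB − V_BE)/(R_B + (β+1)R_E) = (6.4 − 0.7)/(390 + 101×0.33) = 0.0135 mA.
I_C = β·I_B = 100×0.0135 = 1.35 mA.
V_CE = V_CC − I_C·R_C − I_E·R_E = 12 − 1.35×8.2 − 1.36×0.33 = 0.51 V > V_CE(sat), so the active-region assumption holds.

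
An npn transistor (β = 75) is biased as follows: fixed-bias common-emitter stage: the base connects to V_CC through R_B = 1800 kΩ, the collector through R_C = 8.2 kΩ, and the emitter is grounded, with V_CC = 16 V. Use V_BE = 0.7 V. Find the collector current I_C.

Base loop: V_CC = I_B·R_B + V_BE, so I_B = (16 − 0.7)/1800 kΩ = 0.0085 mA.
In the active region I_C = β·I_B = 75 × 0.0085 = 0.638 mA.
Collector loop: V_CE = V_CC − I_C·R_C = 16 − 0.638×8.2 = 10.8 V.
Since V_CE = 10.8 V > V_CE(sat) ≈ 0.2 V, the transistor is in the active region as assumed.

I_C ≈ 0.64 mA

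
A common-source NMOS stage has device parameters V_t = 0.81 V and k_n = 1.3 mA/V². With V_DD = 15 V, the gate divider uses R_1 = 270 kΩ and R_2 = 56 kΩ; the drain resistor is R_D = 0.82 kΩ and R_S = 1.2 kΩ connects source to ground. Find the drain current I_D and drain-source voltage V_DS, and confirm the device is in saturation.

I_D ≈ 0.64 mA, V_DS ≈ 14 V

V_G = V_DD·R_2/(R_1+R_2) = 15×56/326 = 2.58 V.
Assume saturation: I_D = (k_n/2)(V_GS − V_t)² with V_GS = V_G − I_D·R_S = 2.58 − 1.2·I_D.
Substituting gives 0.936·I_D² − 3.76·I_D + 2.03 = 0, with roots I_D = 0.643 or 3.37 mA.
The root I_D = 3.37 mA gives V_GS = -1.47 V ≤ V_t, so take I_D = 0.643 mA.
Then V_GS = 1.8 V and V_DS = V_DD − I_D(R_D+R_S) = 15 − 0.643×2.02 = 13.7 V.
Saturation requires V_DS ≥ V_GS − V_t = 0.995 V; 13.7 ≥ 0.995 ✓.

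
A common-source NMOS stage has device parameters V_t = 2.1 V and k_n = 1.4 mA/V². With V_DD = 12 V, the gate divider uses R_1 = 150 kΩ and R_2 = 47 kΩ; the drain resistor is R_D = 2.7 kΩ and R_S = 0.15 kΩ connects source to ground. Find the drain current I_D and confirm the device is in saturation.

I_D ≈ 0.35 mA

V_G = V_DD·R_2/(R_1+R_2) = 12×47/197 = 2.86 V.
Assume saturation: I_D = (k_n/2)(V_GS − V_t)² with V_GS = V_G − I_D·R_S = 2.86 − 0.15·I_D.
Substituting gives 0.0158·I_D² − 1.16·I_D + 0.407 = 0, with roots I_D = 0.353 or 73.3 mA.
The root I_D = 73.3 mA gives V_GS = -8.13 V ≤ V_t, so take I_D = 0.353 mA.
Then V_GS = 2.81 V and V_DS = V_DD − I_D(R_D+R_S) = 12 − 0.353×2.85 = 11 V.
Saturation requires V_DS ≥ V_GS − V_t = 0.71 V; 11 ≥ 0.71 ✓.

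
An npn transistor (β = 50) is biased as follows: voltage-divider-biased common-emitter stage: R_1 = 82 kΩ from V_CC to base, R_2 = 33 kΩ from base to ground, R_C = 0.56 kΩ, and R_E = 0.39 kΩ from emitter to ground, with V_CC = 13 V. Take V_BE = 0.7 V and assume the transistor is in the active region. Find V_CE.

Thevenize the base divider: V_Th = V_CC·R_2/(R_1+R_2) = 13×33/115 = 3.73 V, R_Th = R_1‖R_2 = 23.5 kΩ.
Base-emitter loop: V_Th = I_B·R_Th + V_BE + (β+1)I_B·R_E, so I_B = (3.73 − 0.7) / (23.5 + 51×0.39) = 0.0698 mA.
I_C = β·I_B = 50×0.0698 = 3.49 mA, and I_E = (β+1)I_B = 3.56 mA.
V_CE = V_CC − I_C·R_C − I_E·R_E = 13 − 3.49×0.56 − 3.56×0.39 = 9.66 V.
V_CE = 9.66 V > 0.2 V confirms active-region operation.

V_CE ≈ 9.7 V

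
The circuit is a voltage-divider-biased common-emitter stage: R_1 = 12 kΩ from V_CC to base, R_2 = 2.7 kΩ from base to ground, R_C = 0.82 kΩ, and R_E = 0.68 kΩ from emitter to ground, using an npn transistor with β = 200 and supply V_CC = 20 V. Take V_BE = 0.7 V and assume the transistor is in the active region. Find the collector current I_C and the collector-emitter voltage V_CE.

I_C ≈ 4.3 mA, V_CE ≈ 14 V

Thevenize the base divider: V_Th = V_CC·R_2/(R_1+R_2) = 20×2.7/14.7 = 3.67 V, R_Th = R_1‖R_2 = 2.2 kΩ.
Base-emitter loop: V_Th = I_B·R_Th + V_BE + (β+1)I_B·R_E, so I_B = (3.67 − 0.7) / (2.2 + 201×0.68) = 0.0214 mA.
I_C = β·I_B = 200×0.0214 = 4.28 mA, and I_E = (β+1)I_B = 4.3 mA.
V_CE = V_CC − I_C·R_C − I_E·R_E = 20 − 4.28×0.82 − 4.3×0.68 = 13.6 V.
V_CE = 13.6 V > 0.2 V confirms active-region operation.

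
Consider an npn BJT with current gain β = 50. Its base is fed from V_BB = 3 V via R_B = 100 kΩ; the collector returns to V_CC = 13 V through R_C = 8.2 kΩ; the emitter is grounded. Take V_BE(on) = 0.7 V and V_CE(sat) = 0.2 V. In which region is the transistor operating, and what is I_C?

active; I_C ≈ 1.1 mA

Assume active. Base-emitter loop: I_B = (V_BB − V_BE)/R_B = (3 − 0.7)/100 = 0.023 mA.
I_C = β·I_B = 50×0.023 = 1.15 mA.
V_CE = V_CC − I_C·R_C = 13 − 1.15×8.2 = 3.57 V > V_CE(sat), so the active-region assumption holds.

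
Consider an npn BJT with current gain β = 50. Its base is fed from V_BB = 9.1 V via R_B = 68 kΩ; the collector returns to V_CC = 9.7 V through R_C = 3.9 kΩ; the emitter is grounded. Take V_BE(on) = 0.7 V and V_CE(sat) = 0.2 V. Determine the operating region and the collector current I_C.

saturation; I_C ≈ 2.4 mA

Assume active: I_B = (9.1 − 0.7)/68 = 0.124 mA, giving I_C = β·I_B = 6.18 mA.
But then V_CE = 9.7 − 6.18×3.9 = -14.4 V < V_CE(sat) = 0.2 V — impossible in the active region.
So the transistor is saturated. With V_CE = 0.2 V, I_C = (V_CC − 0.2)/R_C = 9.5/3.9 = 2.44 mA.
Check: β·I_B = 6.18 mA > I_C = 2.44 mA, confirming saturation.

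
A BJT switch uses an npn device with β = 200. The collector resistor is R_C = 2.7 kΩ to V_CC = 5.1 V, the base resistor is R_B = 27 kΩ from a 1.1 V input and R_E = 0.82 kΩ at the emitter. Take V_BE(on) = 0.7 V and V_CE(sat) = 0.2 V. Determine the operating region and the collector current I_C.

active; I_C ≈ 0.42 mA

Assume active. Base-emitter loop: I_B = (V_BB − V_BE)/(R_B + (β+1)R_E) = (1.1 − 0.7)/(27 + 201×0.82) = 0.00209 mA.
I_C = β·I_B = 200×0.00209 = 0.417 mA.
V_CE = V_CC − I_C·R_C − I_E·R_E = 5.1 − 0.417×2.7 − 0.419×0.82 = 3.63 V > V_CE(sat), so the active-region assumption holds.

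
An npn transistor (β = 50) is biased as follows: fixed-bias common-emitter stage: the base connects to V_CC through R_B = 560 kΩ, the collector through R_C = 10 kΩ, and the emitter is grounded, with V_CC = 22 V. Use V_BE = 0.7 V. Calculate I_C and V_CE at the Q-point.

Base loop: V_CC = I_B·R_B + V_BE, so I_B = (22 − 0.7)/560 kΩ = 0.038 mA.
In the active region I_C = β·I_B = 50 × 0.038 = 1.9 mA.
Collector loop: V_CE = V_CC − I_C·R_C = 22 − 1.9×10 = 2.98 V.
Since V_CE = 2.98 V > V_CE(sat) ≈ 0.2 V, the transistor is in the active region as assumed.

I_C ≈ 1.9 mA, V_CE ≈ 3 V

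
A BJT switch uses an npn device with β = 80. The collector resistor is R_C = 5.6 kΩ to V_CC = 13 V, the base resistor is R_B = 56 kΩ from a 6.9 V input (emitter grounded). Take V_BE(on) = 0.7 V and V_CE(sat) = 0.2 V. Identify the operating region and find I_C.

Assume active: I_B = (6.9 − 0.7)/56 = 0.111 mA, giving I_C = β·I_B = 8.86 mA.
But then V_CE = 13 − 8.86×5.6 = -36.6 V < V_CE(sat) = 0.2 V — impossible in the active region.
So the transistor is saturated. With V_CE = 0.2 V, I_C = (V_CC − 0.2)/R_C = 12.8/5.6 = 2.29 mA.
Check: β·I_B = 8.86 mA > I_C = 2.29 mA, confirming saturation.

saturation; I_C ≈ 2.3 mA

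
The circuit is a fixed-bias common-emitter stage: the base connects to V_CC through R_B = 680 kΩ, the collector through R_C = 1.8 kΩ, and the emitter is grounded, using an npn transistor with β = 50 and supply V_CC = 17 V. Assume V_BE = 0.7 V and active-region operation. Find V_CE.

V_CE ≈ 15 V

Base loop: V_CC = I_B·R_B + V_BE, so I_B = (17 − 0.7)/680 kΩ = 0.024 mA.
In the active region I_C = β·I_B = 50 × 0.024 = 1.2 mA.
Collector loop: V_CE = V_CC − I_C·R_C = 17 − 1.2×1.8 = 14.8 V.
Since V_CE = 14.8 V > V_CE(sat) ≈ 0.2 V, the transistor is in the active region as assumed.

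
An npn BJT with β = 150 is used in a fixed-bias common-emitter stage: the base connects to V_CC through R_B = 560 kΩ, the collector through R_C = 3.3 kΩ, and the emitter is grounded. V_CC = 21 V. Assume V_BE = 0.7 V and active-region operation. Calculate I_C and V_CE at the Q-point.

I_C ≈ 5.4 mA, V_CE ≈ 3.1 V

Base loop: V_CC = I_B·R_B + V_BE, so I_B = (21 − 0.7)/560 kΩ = 0.0363 mA.
In the active region I_C = β·I_B = 150 × 0.0363 = 5.44 mA.
Collector loop: V_CE = V_CC − I_C·R_C = 21 − 5.44×3.3 = 3.06 V.
Since V_CE = 3.06 V > V_CE(sat) ≈ 0.2 V, the transistor is in the active region as assumed.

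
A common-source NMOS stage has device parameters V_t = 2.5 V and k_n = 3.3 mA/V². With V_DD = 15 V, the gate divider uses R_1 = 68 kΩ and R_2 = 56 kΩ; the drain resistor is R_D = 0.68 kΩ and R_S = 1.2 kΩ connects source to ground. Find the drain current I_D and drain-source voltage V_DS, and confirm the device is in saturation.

I_D ≈ 2.5 mA, V_DS ≈ 10 V

V_G = V_DD·R_2/(R_1+R_2) = 15×56/124 = 6.77 V.
Assume saturation: I_D = (k_n/2)(V_GS − V_t)² with V_GS = V_G − I_D·R_S = 6.77 − 1.2·I_D.
Substituting gives 2.38·I_D² − 17.9·I_D + 30.1 = 0, with roots I_D = 2.53 or 5.01 mA.
The root I_D = 5.01 mA gives V_GS = 0.757 V ≤ V_t, so take I_D = 2.53 mA.
Then V_GS = 3.74 V and V_DS = V_DD − I_D(R_D+R_S) = 15 − 2.53×1.88 = 10.2 V.
Saturation requires V_DS ≥ V_GS − V_t = 1.24 V; 10.2 ≥ 1.24 ✓.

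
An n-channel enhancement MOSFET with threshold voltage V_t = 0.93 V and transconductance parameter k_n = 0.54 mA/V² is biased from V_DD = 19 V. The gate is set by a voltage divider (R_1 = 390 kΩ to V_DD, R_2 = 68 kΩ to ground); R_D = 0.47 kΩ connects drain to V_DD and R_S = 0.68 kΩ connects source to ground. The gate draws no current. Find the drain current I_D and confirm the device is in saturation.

I_D ≈ 0.6 mA

V_G = V_DD·R_2/(R_1+R_2) = 19×68/458 = 2.82 V.
Assume saturation: I_D = (k_n/2)(V_GS − V_t)² with V_GS = V_G − I_D·R_S = 2.82 − 0.68·I_D.
Substituting gives 0.125·I_D² − 1.69·I_D + 0.965 = 0, with roots I_D = 0.596 or 13 mA.
The root I_D = 13 mA gives V_GS = -6 V ≤ V_t, so take I_D = 0.596 mA.
Then V_GS = 2.42 V and V_DS = V_DD − I_D(R_D+R_S) = 19 − 0.596×1.15 = 18.3 V.
Saturation requires V_DS ≥ V_GS − V_t = 1.49 V; 18.3 ≥ 1.49 ✓.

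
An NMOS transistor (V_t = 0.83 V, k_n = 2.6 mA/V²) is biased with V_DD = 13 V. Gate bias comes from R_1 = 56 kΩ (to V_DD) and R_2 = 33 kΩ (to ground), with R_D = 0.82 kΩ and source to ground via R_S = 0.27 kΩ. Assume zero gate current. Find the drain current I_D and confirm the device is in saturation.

V_G = V_DD·R_2/(R_1+R_2) = 13×33/89 = 4.82 V.
Assume saturation: I_D = (k_n/2)(V_GS − V_t)² with V_GS = V_G − I_D·R_S = 4.82 − 0.27·I_D.
Substituting gives 0.0948·I_D² − 3.8·I_D + 20.7 = 0, with roots I_D = 6.5 or 33.6 mA.
The root I_D = 33.6 mA gives V_GS = -4.25 V ≤ V_t, so take I_D = 6.5 mA.
Then V_GS = 3.07 V and V_DS = V_DD − I_D(R_D+R_S) = 13 − 6.5×1.09 = 5.92 V.
Saturation requires V_DS ≥ V_GS − V_t = 2.24 V; 5.92 ≥ 2.24 ✓.

I_D ≈ 6.5 mA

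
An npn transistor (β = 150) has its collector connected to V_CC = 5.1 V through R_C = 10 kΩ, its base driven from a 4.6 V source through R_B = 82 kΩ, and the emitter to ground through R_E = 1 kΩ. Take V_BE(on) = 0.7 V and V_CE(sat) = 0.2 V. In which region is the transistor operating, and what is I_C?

saturation; I_C ≈ 0.44 mA

Assume active: I_B = (4.6 − 0.7)/(82 + 151×1) = 0.0167 mA, I_C = β·I_B = 2.51 mA.
Then V_CE = 5.1 − 2.51×10 − 2.53×1 = -22.5 V < 0.2 V — the active assumption fails.
Re-solve with V_CE = 0.2 V. KCL at the emitter: V_E/R_E = (V_BB−0.7−V_E)/R_B + (V_CC−0.2−V_E)/R_C, giving V_E = 0.483 V.
I_C = (V_CC − 0.2 − V_E)/R_C = (4.9 − 0.483)/10 = 0.442 mA.
Check: I_B = (3.9 − 0.483)/82 = 0.0417 mA, and β·I_B = 6.25 mA > I_C, confirming saturation.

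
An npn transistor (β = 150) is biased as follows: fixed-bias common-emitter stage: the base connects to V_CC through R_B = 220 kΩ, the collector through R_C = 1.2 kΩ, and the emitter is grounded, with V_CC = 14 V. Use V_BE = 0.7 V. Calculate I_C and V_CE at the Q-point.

Base loop: V_CC = I_B·R_B + V_BE, so I_B = (14 − 0.7)/220 kΩ = 0.0605 mA.
In the active region I_C = β·I_B = 150 × 0.0605 = 9.07 mA.
Collector loop: V_CE = V_CC − I_C·R_C = 14 − 9.07×1.2 = 3.12 V.
Since V_CE = 3.12 V > V_CE(sat) ≈ 0.2 V, the transistor is in the active region as assumed.

I_C ≈ 9.1 mA, V_CE ≈ 3.1 V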